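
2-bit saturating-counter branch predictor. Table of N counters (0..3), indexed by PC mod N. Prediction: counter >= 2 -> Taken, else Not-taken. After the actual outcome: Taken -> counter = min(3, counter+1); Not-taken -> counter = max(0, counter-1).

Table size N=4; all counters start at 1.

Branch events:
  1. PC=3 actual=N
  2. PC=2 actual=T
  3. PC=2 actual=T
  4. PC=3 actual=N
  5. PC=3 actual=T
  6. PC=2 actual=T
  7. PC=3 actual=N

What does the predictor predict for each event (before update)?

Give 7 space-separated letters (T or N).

Ev 1: PC=3 idx=3 pred=N actual=N -> ctr[3]=0
Ev 2: PC=2 idx=2 pred=N actual=T -> ctr[2]=2
Ev 3: PC=2 idx=2 pred=T actual=T -> ctr[2]=3
Ev 4: PC=3 idx=3 pred=N actual=N -> ctr[3]=0
Ev 5: PC=3 idx=3 pred=N actual=T -> ctr[3]=1
Ev 6: PC=2 idx=2 pred=T actual=T -> ctr[2]=3
Ev 7: PC=3 idx=3 pred=N actual=N -> ctr[3]=0

Answer: N N T N N T N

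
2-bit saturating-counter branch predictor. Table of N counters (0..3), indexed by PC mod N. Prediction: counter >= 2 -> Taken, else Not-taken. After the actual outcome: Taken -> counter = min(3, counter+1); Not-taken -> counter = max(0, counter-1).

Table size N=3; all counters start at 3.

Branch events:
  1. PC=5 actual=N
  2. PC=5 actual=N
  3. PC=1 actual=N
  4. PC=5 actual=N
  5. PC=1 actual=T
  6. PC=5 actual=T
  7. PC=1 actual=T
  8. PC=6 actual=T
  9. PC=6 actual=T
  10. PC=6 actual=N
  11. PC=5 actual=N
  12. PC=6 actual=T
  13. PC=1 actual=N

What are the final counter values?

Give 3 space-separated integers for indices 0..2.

Answer: 3 2 0

Derivation:
Ev 1: PC=5 idx=2 pred=T actual=N -> ctr[2]=2
Ev 2: PC=5 idx=2 pred=T actual=N -> ctr[2]=1
Ev 3: PC=1 idx=1 pred=T actual=N -> ctr[1]=2
Ev 4: PC=5 idx=2 pred=N actual=N -> ctr[2]=0
Ev 5: PC=1 idx=1 pred=T actual=T -> ctr[1]=3
Ev 6: PC=5 idx=2 pred=N actual=T -> ctr[2]=1
Ev 7: PC=1 idx=1 pred=T actual=T -> ctr[1]=3
Ev 8: PC=6 idx=0 pred=T actual=T -> ctr[0]=3
Ev 9: PC=6 idx=0 pred=T actual=T -> ctr[0]=3
Ev 10: PC=6 idx=0 pred=T actual=N -> ctr[0]=2
Ev 11: PC=5 idx=2 pred=N actual=N -> ctr[2]=0
Ev 12: PC=6 idx=0 pred=T actual=T -> ctr[0]=3
Ev 13: PC=1 idx=1 pred=T actual=N -> ctr[1]=2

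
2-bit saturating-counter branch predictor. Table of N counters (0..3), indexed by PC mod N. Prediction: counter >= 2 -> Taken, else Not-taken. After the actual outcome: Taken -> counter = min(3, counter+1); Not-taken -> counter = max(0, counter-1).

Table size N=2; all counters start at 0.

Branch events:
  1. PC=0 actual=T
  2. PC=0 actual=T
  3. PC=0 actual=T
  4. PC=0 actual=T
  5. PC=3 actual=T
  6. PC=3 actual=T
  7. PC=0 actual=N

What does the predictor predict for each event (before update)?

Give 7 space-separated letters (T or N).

Ev 1: PC=0 idx=0 pred=N actual=T -> ctr[0]=1
Ev 2: PC=0 idx=0 pred=N actual=T -> ctr[0]=2
Ev 3: PC=0 idx=0 pred=T actual=T -> ctr[0]=3
Ev 4: PC=0 idx=0 pred=T actual=T -> ctr[0]=3
Ev 5: PC=3 idx=1 pred=N actual=T -> ctr[1]=1
Ev 6: PC=3 idx=1 pred=N actual=T -> ctr[1]=2
Ev 7: PC=0 idx=0 pred=T actual=N -> ctr[0]=2

Answer: N N T T N N T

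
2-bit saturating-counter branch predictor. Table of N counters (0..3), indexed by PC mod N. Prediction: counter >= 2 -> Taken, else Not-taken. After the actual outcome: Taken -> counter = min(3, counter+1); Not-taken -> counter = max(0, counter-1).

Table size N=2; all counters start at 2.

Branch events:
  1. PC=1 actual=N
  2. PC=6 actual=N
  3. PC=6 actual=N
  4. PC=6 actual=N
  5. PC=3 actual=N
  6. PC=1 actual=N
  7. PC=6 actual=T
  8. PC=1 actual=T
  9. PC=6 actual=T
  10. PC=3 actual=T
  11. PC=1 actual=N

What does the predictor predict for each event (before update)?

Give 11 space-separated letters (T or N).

Answer: T T N N N N N N N N T

Derivation:
Ev 1: PC=1 idx=1 pred=T actual=N -> ctr[1]=1
Ev 2: PC=6 idx=0 pred=T actual=N -> ctr[0]=1
Ev 3: PC=6 idx=0 pred=N actual=N -> ctr[0]=0
Ev 4: PC=6 idx=0 pred=N actual=N -> ctr[0]=0
Ev 5: PC=3 idx=1 pred=N actual=N -> ctr[1]=0
Ev 6: PC=1 idx=1 pred=N actual=N -> ctr[1]=0
Ev 7: PC=6 idx=0 pred=N actual=T -> ctr[0]=1
Ev 8: PC=1 idx=1 pred=N actual=T -> ctr[1]=1
Ev 9: PC=6 idx=0 pred=N actual=T -> ctr[0]=2
Ev 10: PC=3 idx=1 pred=N actual=T -> ctr[1]=2
Ev 11: PC=1 idx=1 pred=T actual=N -> ctr[1]=1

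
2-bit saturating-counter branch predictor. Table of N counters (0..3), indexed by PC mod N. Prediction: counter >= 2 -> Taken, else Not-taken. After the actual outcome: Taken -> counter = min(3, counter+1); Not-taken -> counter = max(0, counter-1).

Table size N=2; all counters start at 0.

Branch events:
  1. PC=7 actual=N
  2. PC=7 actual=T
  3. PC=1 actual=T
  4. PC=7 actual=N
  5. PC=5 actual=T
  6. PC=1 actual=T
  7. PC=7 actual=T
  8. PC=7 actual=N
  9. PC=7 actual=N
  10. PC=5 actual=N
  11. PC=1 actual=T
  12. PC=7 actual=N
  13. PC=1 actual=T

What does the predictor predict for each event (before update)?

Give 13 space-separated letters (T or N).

Answer: N N N T N T T T T N N N N

Derivation:
Ev 1: PC=7 idx=1 pred=N actual=N -> ctr[1]=0
Ev 2: PC=7 idx=1 pred=N actual=T -> ctr[1]=1
Ev 3: PC=1 idx=1 pred=N actual=T -> ctr[1]=2
Ev 4: PC=7 idx=1 pred=T actual=N -> ctr[1]=1
Ev 5: PC=5 idx=1 pred=N actual=T -> ctr[1]=2
Ev 6: PC=1 idx=1 pred=T actual=T -> ctr[1]=3
Ev 7: PC=7 idx=1 pred=T actual=T -> ctr[1]=3
Ev 8: PC=7 idx=1 pred=T actual=N -> ctr[1]=2
Ev 9: PC=7 idx=1 pred=T actual=N -> ctr[1]=1
Ev 10: PC=5 idx=1 pred=N actual=N -> ctr[1]=0
Ev 11: PC=1 idx=1 pred=N actual=T -> ctr[1]=1
Ev 12: PC=7 idx=1 pred=N actual=N -> ctr[1]=0
Ev 13: PC=1 idx=1 pred=N actual=T -> ctr[1]=1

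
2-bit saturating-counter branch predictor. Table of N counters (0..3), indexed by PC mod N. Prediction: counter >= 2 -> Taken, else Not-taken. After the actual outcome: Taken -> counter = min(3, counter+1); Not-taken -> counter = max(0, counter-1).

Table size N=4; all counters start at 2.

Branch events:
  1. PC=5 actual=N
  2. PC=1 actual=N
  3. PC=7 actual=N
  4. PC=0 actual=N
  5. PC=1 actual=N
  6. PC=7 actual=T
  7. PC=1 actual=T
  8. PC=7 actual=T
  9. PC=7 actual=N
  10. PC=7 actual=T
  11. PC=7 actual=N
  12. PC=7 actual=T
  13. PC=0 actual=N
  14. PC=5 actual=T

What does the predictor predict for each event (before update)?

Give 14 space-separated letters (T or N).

Ev 1: PC=5 idx=1 pred=T actual=N -> ctr[1]=1
Ev 2: PC=1 idx=1 pred=N actual=N -> ctr[1]=0
Ev 3: PC=7 idx=3 pred=T actual=N -> ctr[3]=1
Ev 4: PC=0 idx=0 pred=T actual=N -> ctr[0]=1
Ev 5: PC=1 idx=1 pred=N actual=N -> ctr[1]=0
Ev 6: PC=7 idx=3 pred=N actual=T -> ctr[3]=2
Ev 7: PC=1 idx=1 pred=N actual=T -> ctr[1]=1
Ev 8: PC=7 idx=3 pred=T actual=T -> ctr[3]=3
Ev 9: PC=7 idx=3 pred=T actual=N -> ctr[3]=2
Ev 10: PC=7 idx=3 pred=T actual=T -> ctr[3]=3
Ev 11: PC=7 idx=3 pred=T actual=N -> ctr[3]=2
Ev 12: PC=7 idx=3 pred=T actual=T -> ctr[3]=3
Ev 13: PC=0 idx=0 pred=N actual=N -> ctr[0]=0
Ev 14: PC=5 idx=1 pred=N actual=T -> ctr[1]=2

Answer: T N T T N N N T T T T T N N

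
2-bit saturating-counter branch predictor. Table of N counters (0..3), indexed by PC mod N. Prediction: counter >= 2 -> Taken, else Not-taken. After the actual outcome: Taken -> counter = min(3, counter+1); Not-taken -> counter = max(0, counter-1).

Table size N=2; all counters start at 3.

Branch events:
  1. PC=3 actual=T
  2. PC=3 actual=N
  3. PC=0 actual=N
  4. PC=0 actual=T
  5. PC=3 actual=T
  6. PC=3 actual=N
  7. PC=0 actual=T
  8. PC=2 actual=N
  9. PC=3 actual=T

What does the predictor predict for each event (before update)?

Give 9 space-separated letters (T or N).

Answer: T T T T T T T T T

Derivation:
Ev 1: PC=3 idx=1 pred=T actual=T -> ctr[1]=3
Ev 2: PC=3 idx=1 pred=T actual=N -> ctr[1]=2
Ev 3: PC=0 idx=0 pred=T actual=N -> ctr[0]=2
Ev 4: PC=0 idx=0 pred=T actual=T -> ctr[0]=3
Ev 5: PC=3 idx=1 pred=T actual=T -> ctr[1]=3
Ev 6: PC=3 idx=1 pred=T actual=N -> ctr[1]=2
Ev 7: PC=0 idx=0 pred=T actual=T -> ctr[0]=3
Ev 8: PC=2 idx=0 pred=T actual=N -> ctr[0]=2
Ev 9: PC=3 idx=1 pred=T actual=T -> ctr[1]=3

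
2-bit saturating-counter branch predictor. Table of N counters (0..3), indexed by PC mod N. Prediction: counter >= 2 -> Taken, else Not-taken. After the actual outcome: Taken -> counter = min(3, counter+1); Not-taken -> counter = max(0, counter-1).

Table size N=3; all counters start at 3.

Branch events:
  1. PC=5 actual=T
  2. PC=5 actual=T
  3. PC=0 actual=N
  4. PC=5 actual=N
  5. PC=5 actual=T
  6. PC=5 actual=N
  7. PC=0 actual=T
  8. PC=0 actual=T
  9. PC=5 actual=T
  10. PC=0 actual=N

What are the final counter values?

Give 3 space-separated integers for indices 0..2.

Answer: 2 3 3

Derivation:
Ev 1: PC=5 idx=2 pred=T actual=T -> ctr[2]=3
Ev 2: PC=5 idx=2 pred=T actual=T -> ctr[2]=3
Ev 3: PC=0 idx=0 pred=T actual=N -> ctr[0]=2
Ev 4: PC=5 idx=2 pred=T actual=N -> ctr[2]=2
Ev 5: PC=5 idx=2 pred=T actual=T -> ctr[2]=3
Ev 6: PC=5 idx=2 pred=T actual=N -> ctr[2]=2
Ev 7: PC=0 idx=0 pred=T actual=T -> ctr[0]=3
Ev 8: PC=0 idx=0 pred=T actual=T -> ctr[0]=3
Ev 9: PC=5 idx=2 pred=T actual=T -> ctr[2]=3
Ev 10: PC=0 idx=0 pred=T actual=N -> ctr[0]=2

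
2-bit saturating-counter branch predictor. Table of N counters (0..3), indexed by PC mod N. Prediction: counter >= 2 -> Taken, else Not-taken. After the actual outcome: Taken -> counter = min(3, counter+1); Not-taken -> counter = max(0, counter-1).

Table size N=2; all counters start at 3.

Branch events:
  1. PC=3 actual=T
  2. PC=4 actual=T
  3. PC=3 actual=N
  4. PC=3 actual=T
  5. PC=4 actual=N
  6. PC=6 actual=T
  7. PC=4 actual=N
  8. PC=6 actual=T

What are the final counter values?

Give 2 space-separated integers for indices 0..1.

Answer: 3 3

Derivation:
Ev 1: PC=3 idx=1 pred=T actual=T -> ctr[1]=3
Ev 2: PC=4 idx=0 pred=T actual=T -> ctr[0]=3
Ev 3: PC=3 idx=1 pred=T actual=N -> ctr[1]=2
Ev 4: PC=3 idx=1 pred=T actual=T -> ctr[1]=3
Ev 5: PC=4 idx=0 pred=T actual=N -> ctr[0]=2
Ev 6: PC=6 idx=0 pred=T actual=T -> ctr[0]=3
Ev 7: PC=4 idx=0 pred=T actual=N -> ctr[0]=2
Ev 8: PC=6 idx=0 pred=T actual=T -> ctr[0]=3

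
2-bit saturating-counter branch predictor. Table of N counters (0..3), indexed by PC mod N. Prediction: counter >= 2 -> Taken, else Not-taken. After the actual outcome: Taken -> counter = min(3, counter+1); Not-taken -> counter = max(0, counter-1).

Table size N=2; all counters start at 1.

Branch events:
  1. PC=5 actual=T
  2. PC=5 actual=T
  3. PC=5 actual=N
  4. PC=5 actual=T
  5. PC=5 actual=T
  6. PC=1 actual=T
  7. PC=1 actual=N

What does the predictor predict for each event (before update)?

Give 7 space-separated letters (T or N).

Ev 1: PC=5 idx=1 pred=N actual=T -> ctr[1]=2
Ev 2: PC=5 idx=1 pred=T actual=T -> ctr[1]=3
Ev 3: PC=5 idx=1 pred=T actual=N -> ctr[1]=2
Ev 4: PC=5 idx=1 pred=T actual=T -> ctr[1]=3
Ev 5: PC=5 idx=1 pred=T actual=T -> ctr[1]=3
Ev 6: PC=1 idx=1 pred=T actual=T -> ctr[1]=3
Ev 7: PC=1 idx=1 pred=T actual=N -> ctr[1]=2

Answer: N T T T T T T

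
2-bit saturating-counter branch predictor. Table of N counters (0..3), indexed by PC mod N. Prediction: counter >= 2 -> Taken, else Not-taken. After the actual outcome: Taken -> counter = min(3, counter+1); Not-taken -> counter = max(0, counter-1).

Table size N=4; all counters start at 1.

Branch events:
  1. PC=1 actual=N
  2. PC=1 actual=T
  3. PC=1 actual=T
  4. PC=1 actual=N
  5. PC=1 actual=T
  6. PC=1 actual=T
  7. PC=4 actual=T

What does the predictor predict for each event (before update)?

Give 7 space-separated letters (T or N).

Ev 1: PC=1 idx=1 pred=N actual=N -> ctr[1]=0
Ev 2: PC=1 idx=1 pred=N actual=T -> ctr[1]=1
Ev 3: PC=1 idx=1 pred=N actual=T -> ctr[1]=2
Ev 4: PC=1 idx=1 pred=T actual=N -> ctr[1]=1
Ev 5: PC=1 idx=1 pred=N actual=T -> ctr[1]=2
Ev 6: PC=1 idx=1 pred=T actual=T -> ctr[1]=3
Ev 7: PC=4 idx=0 pred=N actual=T -> ctr[0]=2

Answer: N N N T N T N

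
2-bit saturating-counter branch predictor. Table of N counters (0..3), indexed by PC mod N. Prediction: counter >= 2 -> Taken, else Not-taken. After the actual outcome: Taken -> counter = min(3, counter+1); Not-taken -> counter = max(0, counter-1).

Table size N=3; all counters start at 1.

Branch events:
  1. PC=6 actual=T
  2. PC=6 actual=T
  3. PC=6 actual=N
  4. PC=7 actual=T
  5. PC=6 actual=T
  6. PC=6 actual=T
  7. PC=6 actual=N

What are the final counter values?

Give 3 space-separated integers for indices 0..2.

Answer: 2 2 1

Derivation:
Ev 1: PC=6 idx=0 pred=N actual=T -> ctr[0]=2
Ev 2: PC=6 idx=0 pred=T actual=T -> ctr[0]=3
Ev 3: PC=6 idx=0 pred=T actual=N -> ctr[0]=2
Ev 4: PC=7 idx=1 pred=N actual=T -> ctr[1]=2
Ev 5: PC=6 idx=0 pred=T actual=T -> ctr[0]=3
Ev 6: PC=6 idx=0 pred=T actual=T -> ctr[0]=3
Ev 7: PC=6 idx=0 pred=T actual=N -> ctr[0]=2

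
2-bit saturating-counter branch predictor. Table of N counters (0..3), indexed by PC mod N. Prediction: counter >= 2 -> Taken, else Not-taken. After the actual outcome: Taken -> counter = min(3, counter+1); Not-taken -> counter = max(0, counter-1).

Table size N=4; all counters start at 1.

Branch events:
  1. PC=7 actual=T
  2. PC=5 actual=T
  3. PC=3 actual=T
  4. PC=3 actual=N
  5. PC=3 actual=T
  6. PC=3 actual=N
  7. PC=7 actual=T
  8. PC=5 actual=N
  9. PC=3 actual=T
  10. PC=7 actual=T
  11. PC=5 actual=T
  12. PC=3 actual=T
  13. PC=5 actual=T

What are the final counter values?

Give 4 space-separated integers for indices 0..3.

Answer: 1 3 1 3

Derivation:
Ev 1: PC=7 idx=3 pred=N actual=T -> ctr[3]=2
Ev 2: PC=5 idx=1 pred=N actual=T -> ctr[1]=2
Ev 3: PC=3 idx=3 pred=T actual=T -> ctr[3]=3
Ev 4: PC=3 idx=3 pred=T actual=N -> ctr[3]=2
Ev 5: PC=3 idx=3 pred=T actual=T -> ctr[3]=3
Ev 6: PC=3 idx=3 pred=T actual=N -> ctr[3]=2
Ev 7: PC=7 idx=3 pred=T actual=T -> ctr[3]=3
Ev 8: PC=5 idx=1 pred=T actual=N -> ctr[1]=1
Ev 9: PC=3 idx=3 pred=T actual=T -> ctr[3]=3
Ev 10: PC=7 idx=3 pred=T actual=T -> ctr[3]=3
Ev 11: PC=5 idx=1 pred=N actual=T -> ctr[1]=2
Ev 12: PC=3 idx=3 pred=T actual=T -> ctr[3]=3
Ev 13: PC=5 idx=1 pred=T actual=T -> ctr[1]=3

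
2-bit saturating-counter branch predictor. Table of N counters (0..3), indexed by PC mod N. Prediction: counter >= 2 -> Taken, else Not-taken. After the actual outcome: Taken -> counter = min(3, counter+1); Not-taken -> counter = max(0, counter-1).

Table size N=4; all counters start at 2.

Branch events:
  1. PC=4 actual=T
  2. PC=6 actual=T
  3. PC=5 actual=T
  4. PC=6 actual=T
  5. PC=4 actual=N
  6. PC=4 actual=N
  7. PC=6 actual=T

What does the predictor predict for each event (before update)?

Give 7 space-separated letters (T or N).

Answer: T T T T T T T

Derivation:
Ev 1: PC=4 idx=0 pred=T actual=T -> ctr[0]=3
Ev 2: PC=6 idx=2 pred=T actual=T -> ctr[2]=3
Ev 3: PC=5 idx=1 pred=T actual=T -> ctr[1]=3
Ev 4: PC=6 idx=2 pred=T actual=T -> ctr[2]=3
Ev 5: PC=4 idx=0 pred=T actual=N -> ctr[0]=2
Ev 6: PC=4 idx=0 pred=T actual=N -> ctr[0]=1
Ev 7: PC=6 idx=2 pred=T actual=T -> ctr[2]=3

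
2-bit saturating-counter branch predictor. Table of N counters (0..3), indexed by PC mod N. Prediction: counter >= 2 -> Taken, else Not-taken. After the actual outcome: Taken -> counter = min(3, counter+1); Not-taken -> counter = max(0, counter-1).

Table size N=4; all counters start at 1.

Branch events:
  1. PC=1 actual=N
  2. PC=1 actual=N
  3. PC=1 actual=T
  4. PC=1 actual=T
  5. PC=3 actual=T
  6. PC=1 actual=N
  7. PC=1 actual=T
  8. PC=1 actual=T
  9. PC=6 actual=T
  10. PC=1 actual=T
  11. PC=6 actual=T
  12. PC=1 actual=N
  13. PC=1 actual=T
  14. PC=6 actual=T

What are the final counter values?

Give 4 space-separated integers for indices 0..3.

Answer: 1 3 3 2

Derivation:
Ev 1: PC=1 idx=1 pred=N actual=N -> ctr[1]=0
Ev 2: PC=1 idx=1 pred=N actual=N -> ctr[1]=0
Ev 3: PC=1 idx=1 pred=N actual=T -> ctr[1]=1
Ev 4: PC=1 idx=1 pred=N actual=T -> ctr[1]=2
Ev 5: PC=3 idx=3 pred=N actual=T -> ctr[3]=2
Ev 6: PC=1 idx=1 pred=T actual=N -> ctr[1]=1
Ev 7: PC=1 idx=1 pred=N actual=T -> ctr[1]=2
Ev 8: PC=1 idx=1 pred=T actual=T -> ctr[1]=3
Ev 9: PC=6 idx=2 pred=N actual=T -> ctr[2]=2
Ev 10: PC=1 idx=1 pred=T actual=T -> ctr[1]=3
Ev 11: PC=6 idx=2 pred=T actual=T -> ctr[2]=3
Ev 12: PC=1 idx=1 pred=T actual=N -> ctr[1]=2
Ev 13: PC=1 idx=1 pred=T actual=T -> ctr[1]=3
Ev 14: PC=6 idx=2 pred=T actual=T -> ctr[2]=3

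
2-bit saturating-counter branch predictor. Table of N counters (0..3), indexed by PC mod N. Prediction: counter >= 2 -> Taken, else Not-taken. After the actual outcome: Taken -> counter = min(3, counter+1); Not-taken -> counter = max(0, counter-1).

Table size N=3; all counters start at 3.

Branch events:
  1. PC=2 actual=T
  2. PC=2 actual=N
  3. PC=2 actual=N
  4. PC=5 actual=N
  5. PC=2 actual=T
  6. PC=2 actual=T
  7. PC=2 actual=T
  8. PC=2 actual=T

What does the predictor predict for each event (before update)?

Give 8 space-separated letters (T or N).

Answer: T T T N N N T T

Derivation:
Ev 1: PC=2 idx=2 pred=T actual=T -> ctr[2]=3
Ev 2: PC=2 idx=2 pred=T actual=N -> ctr[2]=2
Ev 3: PC=2 idx=2 pred=T actual=N -> ctr[2]=1
Ev 4: PC=5 idx=2 pred=N actual=N -> ctr[2]=0
Ev 5: PC=2 idx=2 pred=N actual=T -> ctr[2]=1
Ev 6: PC=2 idx=2 pred=N actual=T -> ctr[2]=2
Ev 7: PC=2 idx=2 pred=T actual=T -> ctr[2]=3
Ev 8: PC=2 idx=2 pred=T actual=T -> ctr[2]=3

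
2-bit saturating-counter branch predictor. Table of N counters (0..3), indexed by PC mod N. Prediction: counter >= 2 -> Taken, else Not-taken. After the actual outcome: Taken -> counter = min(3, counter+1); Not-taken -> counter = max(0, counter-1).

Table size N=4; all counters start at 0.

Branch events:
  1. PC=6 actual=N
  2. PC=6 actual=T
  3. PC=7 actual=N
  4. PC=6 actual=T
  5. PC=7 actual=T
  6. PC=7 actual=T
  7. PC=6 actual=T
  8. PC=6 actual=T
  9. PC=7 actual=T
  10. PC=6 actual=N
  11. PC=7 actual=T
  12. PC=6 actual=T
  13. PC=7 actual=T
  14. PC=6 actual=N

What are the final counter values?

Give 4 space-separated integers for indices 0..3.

Answer: 0 0 2 3

Derivation:
Ev 1: PC=6 idx=2 pred=N actual=N -> ctr[2]=0
Ev 2: PC=6 idx=2 pred=N actual=T -> ctr[2]=1
Ev 3: PC=7 idx=3 pred=N actual=N -> ctr[3]=0
Ev 4: PC=6 idx=2 pred=N actual=T -> ctr[2]=2
Ev 5: PC=7 idx=3 pred=N actual=T -> ctr[3]=1
Ev 6: PC=7 idx=3 pred=N actual=T -> ctr[3]=2
Ev 7: PC=6 idx=2 pred=T actual=T -> ctr[2]=3
Ev 8: PC=6 idx=2 pred=T actual=T -> ctr[2]=3
Ev 9: PC=7 idx=3 pred=T actual=T -> ctr[3]=3
Ev 10: PC=6 idx=2 pred=T actual=N -> ctr[2]=2
Ev 11: PC=7 idx=3 pred=T actual=T -> ctr[3]=3
Ev 12: PC=6 idx=2 pred=T actual=T -> ctr[2]=3
Ev 13: PC=7 idx=3 pred=T actual=T -> ctr[3]=3
Ev 14: PC=6 idx=2 pred=T actual=N -> ctr[2]=2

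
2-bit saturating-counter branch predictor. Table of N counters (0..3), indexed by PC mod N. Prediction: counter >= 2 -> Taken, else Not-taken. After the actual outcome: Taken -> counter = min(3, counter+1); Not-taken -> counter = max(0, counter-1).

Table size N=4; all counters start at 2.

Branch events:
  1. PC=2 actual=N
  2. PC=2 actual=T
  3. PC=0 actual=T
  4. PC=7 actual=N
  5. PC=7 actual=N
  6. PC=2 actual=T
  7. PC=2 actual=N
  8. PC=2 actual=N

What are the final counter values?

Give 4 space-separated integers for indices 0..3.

Answer: 3 2 1 0

Derivation:
Ev 1: PC=2 idx=2 pred=T actual=N -> ctr[2]=1
Ev 2: PC=2 idx=2 pred=N actual=T -> ctr[2]=2
Ev 3: PC=0 idx=0 pred=T actual=T -> ctr[0]=3
Ev 4: PC=7 idx=3 pred=T actual=N -> ctr[3]=1
Ev 5: PC=7 idx=3 pred=N actual=N -> ctr[3]=0
Ev 6: PC=2 idx=2 pred=T actual=T -> ctr[2]=3
Ev 7: PC=2 idx=2 pred=T actual=N -> ctr[2]=2
Ev 8: PC=2 idx=2 pred=T actual=N -> ctr[2]=1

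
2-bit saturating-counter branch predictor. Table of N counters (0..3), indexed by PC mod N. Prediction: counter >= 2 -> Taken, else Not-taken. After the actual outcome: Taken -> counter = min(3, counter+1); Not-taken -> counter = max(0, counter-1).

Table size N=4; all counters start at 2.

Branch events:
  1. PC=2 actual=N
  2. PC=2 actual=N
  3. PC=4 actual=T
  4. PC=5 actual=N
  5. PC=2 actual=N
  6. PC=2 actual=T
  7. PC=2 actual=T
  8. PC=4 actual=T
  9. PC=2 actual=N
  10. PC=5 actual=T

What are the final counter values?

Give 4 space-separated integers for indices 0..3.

Answer: 3 2 1 2

Derivation:
Ev 1: PC=2 idx=2 pred=T actual=N -> ctr[2]=1
Ev 2: PC=2 idx=2 pred=N actual=N -> ctr[2]=0
Ev 3: PC=4 idx=0 pred=T actual=T -> ctr[0]=3
Ev 4: PC=5 idx=1 pred=T actual=N -> ctr[1]=1
Ev 5: PC=2 idx=2 pred=N actual=N -> ctr[2]=0
Ev 6: PC=2 idx=2 pred=N actual=T -> ctr[2]=1
Ev 7: PC=2 idx=2 pred=N actual=T -> ctr[2]=2
Ev 8: PC=4 idx=0 pred=T actual=T -> ctr[0]=3
Ev 9: PC=2 idx=2 pred=T actual=N -> ctr[2]=1
Ev 10: PC=5 idx=1 pred=N actual=T -> ctr[1]=2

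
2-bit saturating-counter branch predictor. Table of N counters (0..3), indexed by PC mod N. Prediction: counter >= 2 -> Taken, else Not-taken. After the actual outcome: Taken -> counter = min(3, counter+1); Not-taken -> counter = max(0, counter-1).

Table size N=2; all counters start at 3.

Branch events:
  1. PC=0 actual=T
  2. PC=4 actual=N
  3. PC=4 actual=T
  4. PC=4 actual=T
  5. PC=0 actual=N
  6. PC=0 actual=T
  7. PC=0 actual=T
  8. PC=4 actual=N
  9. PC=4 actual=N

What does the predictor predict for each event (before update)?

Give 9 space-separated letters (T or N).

Ev 1: PC=0 idx=0 pred=T actual=T -> ctr[0]=3
Ev 2: PC=4 idx=0 pred=T actual=N -> ctr[0]=2
Ev 3: PC=4 idx=0 pred=T actual=T -> ctr[0]=3
Ev 4: PC=4 idx=0 pred=T actual=T -> ctr[0]=3
Ev 5: PC=0 idx=0 pred=T actual=N -> ctr[0]=2
Ev 6: PC=0 idx=0 pred=T actual=T -> ctr[0]=3
Ev 7: PC=0 idx=0 pred=T actual=T -> ctr[0]=3
Ev 8: PC=4 idx=0 pred=T actual=N -> ctr[0]=2
Ev 9: PC=4 idx=0 pred=T actual=N -> ctr[0]=1

Answer: T T T T T T T T T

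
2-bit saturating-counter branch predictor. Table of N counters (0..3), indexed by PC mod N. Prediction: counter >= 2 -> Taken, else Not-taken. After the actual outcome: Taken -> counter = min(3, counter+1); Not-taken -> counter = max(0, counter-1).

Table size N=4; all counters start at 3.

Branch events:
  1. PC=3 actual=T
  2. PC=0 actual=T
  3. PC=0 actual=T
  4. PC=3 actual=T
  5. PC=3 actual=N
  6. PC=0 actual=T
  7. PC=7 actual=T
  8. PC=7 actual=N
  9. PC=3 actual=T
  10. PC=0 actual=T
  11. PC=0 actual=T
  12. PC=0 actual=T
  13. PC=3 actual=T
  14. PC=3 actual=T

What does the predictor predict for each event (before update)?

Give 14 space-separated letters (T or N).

Answer: T T T T T T T T T T T T T T

Derivation:
Ev 1: PC=3 idx=3 pred=T actual=T -> ctr[3]=3
Ev 2: PC=0 idx=0 pred=T actual=T -> ctr[0]=3
Ev 3: PC=0 idx=0 pred=T actual=T -> ctr[0]=3
Ev 4: PC=3 idx=3 pred=T actual=T -> ctr[3]=3
Ev 5: PC=3 idx=3 pred=T actual=N -> ctr[3]=2
Ev 6: PC=0 idx=0 pred=T actual=T -> ctr[0]=3
Ev 7: PC=7 idx=3 pred=T actual=T -> ctr[3]=3
Ev 8: PC=7 idx=3 pred=T actual=N -> ctr[3]=2
Ev 9: PC=3 idx=3 pred=T actual=T -> ctr[3]=3
Ev 10: PC=0 idx=0 pred=T actual=T -> ctr[0]=3
Ev 11: PC=0 idx=0 pred=T actual=T -> ctr[0]=3
Ev 12: PC=0 idx=0 pred=T actual=T -> ctr[0]=3
Ev 13: PC=3 idx=3 pred=T actual=T -> ctr[3]=3
Ev 14: PC=3 idx=3 pred=T actual=T -> ctr[3]=3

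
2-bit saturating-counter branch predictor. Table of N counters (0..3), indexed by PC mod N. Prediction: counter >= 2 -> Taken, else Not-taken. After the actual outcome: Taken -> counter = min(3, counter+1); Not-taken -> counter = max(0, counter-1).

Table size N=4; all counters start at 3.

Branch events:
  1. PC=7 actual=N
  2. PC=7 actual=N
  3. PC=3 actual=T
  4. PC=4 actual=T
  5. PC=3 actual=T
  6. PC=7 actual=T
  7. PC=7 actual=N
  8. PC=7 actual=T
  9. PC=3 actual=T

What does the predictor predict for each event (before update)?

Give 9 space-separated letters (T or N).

Ev 1: PC=7 idx=3 pred=T actual=N -> ctr[3]=2
Ev 2: PC=7 idx=3 pred=T actual=N -> ctr[3]=1
Ev 3: PC=3 idx=3 pred=N actual=T -> ctr[3]=2
Ev 4: PC=4 idx=0 pred=T actual=T -> ctr[0]=3
Ev 5: PC=3 idx=3 pred=T actual=T -> ctr[3]=3
Ev 6: PC=7 idx=3 pred=T actual=T -> ctr[3]=3
Ev 7: PC=7 idx=3 pred=T actual=N -> ctr[3]=2
Ev 8: PC=7 idx=3 pred=T actual=T -> ctr[3]=3
Ev 9: PC=3 idx=3 pred=T actual=T -> ctr[3]=3

Answer: T T N T T T T T T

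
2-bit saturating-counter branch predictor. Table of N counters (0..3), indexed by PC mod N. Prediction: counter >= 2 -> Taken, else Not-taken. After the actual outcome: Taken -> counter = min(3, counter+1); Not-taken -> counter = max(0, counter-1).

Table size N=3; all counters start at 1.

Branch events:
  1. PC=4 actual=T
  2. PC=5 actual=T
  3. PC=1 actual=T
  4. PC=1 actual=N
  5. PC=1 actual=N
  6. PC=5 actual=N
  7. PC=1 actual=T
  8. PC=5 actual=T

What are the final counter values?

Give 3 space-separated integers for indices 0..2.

Ev 1: PC=4 idx=1 pred=N actual=T -> ctr[1]=2
Ev 2: PC=5 idx=2 pred=N actual=T -> ctr[2]=2
Ev 3: PC=1 idx=1 pred=T actual=T -> ctr[1]=3
Ev 4: PC=1 idx=1 pred=T actual=N -> ctr[1]=2
Ev 5: PC=1 idx=1 pred=T actual=N -> ctr[1]=1
Ev 6: PC=5 idx=2 pred=T actual=N -> ctr[2]=1
Ev 7: PC=1 idx=1 pred=N actual=T -> ctr[1]=2
Ev 8: PC=5 idx=2 pred=N actual=T -> ctr[2]=2

Answer: 1 2 2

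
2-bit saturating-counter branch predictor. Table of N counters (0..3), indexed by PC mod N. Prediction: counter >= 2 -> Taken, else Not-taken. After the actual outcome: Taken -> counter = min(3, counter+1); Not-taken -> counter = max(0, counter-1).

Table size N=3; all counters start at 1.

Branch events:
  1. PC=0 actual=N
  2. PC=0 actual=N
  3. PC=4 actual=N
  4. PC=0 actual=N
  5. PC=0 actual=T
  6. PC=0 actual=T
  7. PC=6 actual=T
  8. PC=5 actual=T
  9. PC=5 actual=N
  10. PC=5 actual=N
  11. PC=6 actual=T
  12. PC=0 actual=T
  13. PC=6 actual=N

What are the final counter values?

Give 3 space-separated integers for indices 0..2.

Answer: 2 0 0

Derivation:
Ev 1: PC=0 idx=0 pred=N actual=N -> ctr[0]=0
Ev 2: PC=0 idx=0 pred=N actual=N -> ctr[0]=0
Ev 3: PC=4 idx=1 pred=N actual=N -> ctr[1]=0
Ev 4: PC=0 idx=0 pred=N actual=N -> ctr[0]=0
Ev 5: PC=0 idx=0 pred=N actual=T -> ctr[0]=1
Ev 6: PC=0 idx=0 pred=N actual=T -> ctr[0]=2
Ev 7: PC=6 idx=0 pred=T actual=T -> ctr[0]=3
Ev 8: PC=5 idx=2 pred=N actual=T -> ctr[2]=2
Ev 9: PC=5 idx=2 pred=T actual=N -> ctr[2]=1
Ev 10: PC=5 idx=2 pred=N actual=N -> ctr[2]=0
Ev 11: PC=6 idx=0 pred=T actual=T -> ctr[0]=3
Ev 12: PC=0 idx=0 pred=T actual=T -> ctr[0]=3
Ev 13: PC=6 idx=0 pred=T actual=N -> ctr[0]=2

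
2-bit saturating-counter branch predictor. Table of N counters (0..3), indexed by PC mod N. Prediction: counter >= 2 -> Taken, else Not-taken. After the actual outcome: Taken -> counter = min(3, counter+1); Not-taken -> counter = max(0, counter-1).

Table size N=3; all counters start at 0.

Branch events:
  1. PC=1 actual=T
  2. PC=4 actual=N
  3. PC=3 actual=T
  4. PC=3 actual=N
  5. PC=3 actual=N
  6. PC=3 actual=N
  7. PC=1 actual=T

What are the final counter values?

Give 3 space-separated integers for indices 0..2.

Ev 1: PC=1 idx=1 pred=N actual=T -> ctr[1]=1
Ev 2: PC=4 idx=1 pred=N actual=N -> ctr[1]=0
Ev 3: PC=3 idx=0 pred=N actual=T -> ctr[0]=1
Ev 4: PC=3 idx=0 pred=N actual=N -> ctr[0]=0
Ev 5: PC=3 idx=0 pred=N actual=N -> ctr[0]=0
Ev 6: PC=3 idx=0 pred=N actual=N -> ctr[0]=0
Ev 7: PC=1 idx=1 pred=N actual=T -> ctr[1]=1

Answer: 0 1 0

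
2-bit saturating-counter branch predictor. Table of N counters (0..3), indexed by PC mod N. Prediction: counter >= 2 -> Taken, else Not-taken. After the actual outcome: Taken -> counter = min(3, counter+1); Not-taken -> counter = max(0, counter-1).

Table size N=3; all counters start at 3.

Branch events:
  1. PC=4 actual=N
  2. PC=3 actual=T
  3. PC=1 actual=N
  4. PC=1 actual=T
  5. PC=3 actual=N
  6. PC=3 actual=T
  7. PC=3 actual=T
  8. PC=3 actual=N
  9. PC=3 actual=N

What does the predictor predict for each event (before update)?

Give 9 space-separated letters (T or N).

Ev 1: PC=4 idx=1 pred=T actual=N -> ctr[1]=2
Ev 2: PC=3 idx=0 pred=T actual=T -> ctr[0]=3
Ev 3: PC=1 idx=1 pred=T actual=N -> ctr[1]=1
Ev 4: PC=1 idx=1 pred=N actual=T -> ctr[1]=2
Ev 5: PC=3 idx=0 pred=T actual=N -> ctr[0]=2
Ev 6: PC=3 idx=0 pred=T actual=T -> ctr[0]=3
Ev 7: PC=3 idx=0 pred=T actual=T -> ctr[0]=3
Ev 8: PC=3 idx=0 pred=T actual=N -> ctr[0]=2
Ev 9: PC=3 idx=0 pred=T actual=N -> ctr[0]=1

Answer: T T T N T T T T T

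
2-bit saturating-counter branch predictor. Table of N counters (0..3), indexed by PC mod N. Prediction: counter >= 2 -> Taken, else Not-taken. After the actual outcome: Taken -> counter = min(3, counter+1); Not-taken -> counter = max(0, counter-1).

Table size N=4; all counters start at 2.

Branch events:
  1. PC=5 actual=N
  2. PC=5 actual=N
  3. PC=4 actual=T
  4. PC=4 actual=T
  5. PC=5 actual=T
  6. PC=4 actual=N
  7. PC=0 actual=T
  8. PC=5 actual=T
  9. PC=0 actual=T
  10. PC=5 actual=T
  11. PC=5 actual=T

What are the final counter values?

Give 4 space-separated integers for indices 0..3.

Ev 1: PC=5 idx=1 pred=T actual=N -> ctr[1]=1
Ev 2: PC=5 idx=1 pred=N actual=N -> ctr[1]=0
Ev 3: PC=4 idx=0 pred=T actual=T -> ctr[0]=3
Ev 4: PC=4 idx=0 pred=T actual=T -> ctr[0]=3
Ev 5: PC=5 idx=1 pred=N actual=T -> ctr[1]=1
Ev 6: PC=4 idx=0 pred=T actual=N -> ctr[0]=2
Ev 7: PC=0 idx=0 pred=T actual=T -> ctr[0]=3
Ev 8: PC=5 idx=1 pred=N actual=T -> ctr[1]=2
Ev 9: PC=0 idx=0 pred=T actual=T -> ctr[0]=3
Ev 10: PC=5 idx=1 pred=T actual=T -> ctr[1]=3
Ev 11: PC=5 idx=1 pred=T actual=T -> ctr[1]=3

Answer: 3 3 2 2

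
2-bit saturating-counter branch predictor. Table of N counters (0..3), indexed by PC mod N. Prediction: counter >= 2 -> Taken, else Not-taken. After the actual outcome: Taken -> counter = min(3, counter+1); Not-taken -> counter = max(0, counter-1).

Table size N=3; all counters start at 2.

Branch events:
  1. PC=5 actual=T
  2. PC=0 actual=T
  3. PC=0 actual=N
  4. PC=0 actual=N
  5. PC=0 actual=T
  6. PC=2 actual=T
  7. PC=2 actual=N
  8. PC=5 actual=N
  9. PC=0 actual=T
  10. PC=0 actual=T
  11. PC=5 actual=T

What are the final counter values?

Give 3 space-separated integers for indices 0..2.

Ev 1: PC=5 idx=2 pred=T actual=T -> ctr[2]=3
Ev 2: PC=0 idx=0 pred=T actual=T -> ctr[0]=3
Ev 3: PC=0 idx=0 pred=T actual=N -> ctr[0]=2
Ev 4: PC=0 idx=0 pred=T actual=N -> ctr[0]=1
Ev 5: PC=0 idx=0 pred=N actual=T -> ctr[0]=2
Ev 6: PC=2 idx=2 pred=T actual=T -> ctr[2]=3
Ev 7: PC=2 idx=2 pred=T actual=N -> ctr[2]=2
Ev 8: PC=5 idx=2 pred=T actual=N -> ctr[2]=1
Ev 9: PC=0 idx=0 pred=T actual=T -> ctr[0]=3
Ev 10: PC=0 idx=0 pred=T actual=T -> ctr[0]=3
Ev 11: PC=5 idx=2 pred=N actual=T -> ctr[2]=2

Answer: 3 2 2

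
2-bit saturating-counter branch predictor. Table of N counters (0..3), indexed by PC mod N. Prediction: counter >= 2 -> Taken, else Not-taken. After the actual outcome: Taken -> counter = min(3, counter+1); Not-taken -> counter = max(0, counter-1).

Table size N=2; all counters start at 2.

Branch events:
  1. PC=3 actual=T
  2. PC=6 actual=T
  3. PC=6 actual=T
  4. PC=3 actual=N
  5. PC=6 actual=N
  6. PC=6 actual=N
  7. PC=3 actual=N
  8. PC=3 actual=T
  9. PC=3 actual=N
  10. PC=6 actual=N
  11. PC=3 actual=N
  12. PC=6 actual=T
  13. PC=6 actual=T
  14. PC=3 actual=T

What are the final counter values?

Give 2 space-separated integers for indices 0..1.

Ev 1: PC=3 idx=1 pred=T actual=T -> ctr[1]=3
Ev 2: PC=6 idx=0 pred=T actual=T -> ctr[0]=3
Ev 3: PC=6 idx=0 pred=T actual=T -> ctr[0]=3
Ev 4: PC=3 idx=1 pred=T actual=N -> ctr[1]=2
Ev 5: PC=6 idx=0 pred=T actual=N -> ctr[0]=2
Ev 6: PC=6 idx=0 pred=T actual=N -> ctr[0]=1
Ev 7: PC=3 idx=1 pred=T actual=N -> ctr[1]=1
Ev 8: PC=3 idx=1 pred=N actual=T -> ctr[1]=2
Ev 9: PC=3 idx=1 pred=T actual=N -> ctr[1]=1
Ev 10: PC=6 idx=0 pred=N actual=N -> ctr[0]=0
Ev 11: PC=3 idx=1 pred=N actual=N -> ctr[1]=0
Ev 12: PC=6 idx=0 pred=N actual=T -> ctr[0]=1
Ev 13: PC=6 idx=0 pred=N actual=T -> ctr[0]=2
Ev 14: PC=3 idx=1 pred=N actual=T -> ctr[1]=1

Answer: 2 1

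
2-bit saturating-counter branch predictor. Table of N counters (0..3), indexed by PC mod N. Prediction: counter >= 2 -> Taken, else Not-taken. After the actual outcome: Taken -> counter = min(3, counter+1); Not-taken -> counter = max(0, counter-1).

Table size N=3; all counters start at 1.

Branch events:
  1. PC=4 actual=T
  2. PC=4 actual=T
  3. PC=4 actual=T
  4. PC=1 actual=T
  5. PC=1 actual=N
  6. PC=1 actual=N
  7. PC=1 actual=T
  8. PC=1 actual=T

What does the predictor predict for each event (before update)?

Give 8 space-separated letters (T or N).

Ev 1: PC=4 idx=1 pred=N actual=T -> ctr[1]=2
Ev 2: PC=4 idx=1 pred=T actual=T -> ctr[1]=3
Ev 3: PC=4 idx=1 pred=T actual=T -> ctr[1]=3
Ev 4: PC=1 idx=1 pred=T actual=T -> ctr[1]=3
Ev 5: PC=1 idx=1 pred=T actual=N -> ctr[1]=2
Ev 6: PC=1 idx=1 pred=T actual=N -> ctr[1]=1
Ev 7: PC=1 idx=1 pred=N actual=T -> ctr[1]=2
Ev 8: PC=1 idx=1 pred=T actual=T -> ctr[1]=3

Answer: N T T T T T N T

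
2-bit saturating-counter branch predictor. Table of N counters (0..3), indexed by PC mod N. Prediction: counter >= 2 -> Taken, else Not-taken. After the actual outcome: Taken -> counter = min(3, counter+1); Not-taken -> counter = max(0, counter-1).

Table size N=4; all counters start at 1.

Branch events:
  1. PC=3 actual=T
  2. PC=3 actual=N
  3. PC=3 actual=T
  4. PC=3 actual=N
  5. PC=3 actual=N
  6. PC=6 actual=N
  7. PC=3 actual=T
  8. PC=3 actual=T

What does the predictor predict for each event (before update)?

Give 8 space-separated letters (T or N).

Ev 1: PC=3 idx=3 pred=N actual=T -> ctr[3]=2
Ev 2: PC=3 idx=3 pred=T actual=N -> ctr[3]=1
Ev 3: PC=3 idx=3 pred=N actual=T -> ctr[3]=2
Ev 4: PC=3 idx=3 pred=T actual=N -> ctr[3]=1
Ev 5: PC=3 idx=3 pred=N actual=N -> ctr[3]=0
Ev 6: PC=6 idx=2 pred=N actual=N -> ctr[2]=0
Ev 7: PC=3 idx=3 pred=N actual=T -> ctr[3]=1
Ev 8: PC=3 idx=3 pred=N actual=T -> ctr[3]=2

Answer: N T N T N N N N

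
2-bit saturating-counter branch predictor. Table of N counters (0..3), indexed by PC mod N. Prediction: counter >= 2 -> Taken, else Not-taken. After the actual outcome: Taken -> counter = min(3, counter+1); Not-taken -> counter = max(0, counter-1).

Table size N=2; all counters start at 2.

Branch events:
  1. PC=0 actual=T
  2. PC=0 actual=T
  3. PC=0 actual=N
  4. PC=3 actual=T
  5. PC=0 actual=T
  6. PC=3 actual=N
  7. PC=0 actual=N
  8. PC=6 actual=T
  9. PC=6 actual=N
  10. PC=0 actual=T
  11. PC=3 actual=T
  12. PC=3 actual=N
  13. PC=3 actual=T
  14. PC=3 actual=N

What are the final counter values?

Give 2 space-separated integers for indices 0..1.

Ev 1: PC=0 idx=0 pred=T actual=T -> ctr[0]=3
Ev 2: PC=0 idx=0 pred=T actual=T -> ctr[0]=3
Ev 3: PC=0 idx=0 pred=T actual=N -> ctr[0]=2
Ev 4: PC=3 idx=1 pred=T actual=T -> ctr[1]=3
Ev 5: PC=0 idx=0 pred=T actual=T -> ctr[0]=3
Ev 6: PC=3 idx=1 pred=T actual=N -> ctr[1]=2
Ev 7: PC=0 idx=0 pred=T actual=N -> ctr[0]=2
Ev 8: PC=6 idx=0 pred=T actual=T -> ctr[0]=3
Ev 9: PC=6 idx=0 pred=T actual=N -> ctr[0]=2
Ev 10: PC=0 idx=0 pred=T actual=T -> ctr[0]=3
Ev 11: PC=3 idx=1 pred=T actual=T -> ctr[1]=3
Ev 12: PC=3 idx=1 pred=T actual=N -> ctr[1]=2
Ev 13: PC=3 idx=1 pred=T actual=T -> ctr[1]=3
Ev 14: PC=3 idx=1 pred=T actual=N -> ctr[1]=2

Answer: 3 2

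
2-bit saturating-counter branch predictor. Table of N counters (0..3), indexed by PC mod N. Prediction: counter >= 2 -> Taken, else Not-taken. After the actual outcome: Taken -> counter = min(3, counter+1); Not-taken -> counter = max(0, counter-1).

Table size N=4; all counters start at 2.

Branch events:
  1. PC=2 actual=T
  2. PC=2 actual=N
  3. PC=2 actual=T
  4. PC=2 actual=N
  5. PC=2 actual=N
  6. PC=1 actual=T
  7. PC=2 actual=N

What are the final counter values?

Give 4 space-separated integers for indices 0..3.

Answer: 2 3 0 2

Derivation:
Ev 1: PC=2 idx=2 pred=T actual=T -> ctr[2]=3
Ev 2: PC=2 idx=2 pred=T actual=N -> ctr[2]=2
Ev 3: PC=2 idx=2 pred=T actual=T -> ctr[2]=3
Ev 4: PC=2 idx=2 pred=T actual=N -> ctr[2]=2
Ev 5: PC=2 idx=2 pred=T actual=N -> ctr[2]=1
Ev 6: PC=1 idx=1 pred=T actual=T -> ctr[1]=3
Ev 7: PC=2 idx=2 pred=N actual=N -> ctr[2]=0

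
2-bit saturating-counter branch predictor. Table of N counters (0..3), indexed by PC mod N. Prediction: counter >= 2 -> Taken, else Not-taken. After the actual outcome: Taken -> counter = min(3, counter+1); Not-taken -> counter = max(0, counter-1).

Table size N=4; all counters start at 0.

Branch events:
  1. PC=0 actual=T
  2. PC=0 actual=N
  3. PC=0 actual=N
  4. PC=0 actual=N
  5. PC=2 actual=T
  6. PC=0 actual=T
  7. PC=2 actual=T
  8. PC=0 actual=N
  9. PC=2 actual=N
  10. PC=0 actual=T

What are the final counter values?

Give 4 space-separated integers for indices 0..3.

Answer: 1 0 1 0

Derivation:
Ev 1: PC=0 idx=0 pred=N actual=T -> ctr[0]=1
Ev 2: PC=0 idx=0 pred=N actual=N -> ctr[0]=0
Ev 3: PC=0 idx=0 pred=N actual=N -> ctr[0]=0
Ev 4: PC=0 idx=0 pred=N actual=N -> ctr[0]=0
Ev 5: PC=2 idx=2 pred=N actual=T -> ctr[2]=1
Ev 6: PC=0 idx=0 pred=N actual=T -> ctr[0]=1
Ev 7: PC=2 idx=2 pred=N actual=T -> ctr[2]=2
Ev 8: PC=0 idx=0 pred=N actual=N -> ctr[0]=0
Ev 9: PC=2 idx=2 pred=T actual=N -> ctr[2]=1
Ev 10: PC=0 idx=0 pred=N actual=T -> ctr[0]=1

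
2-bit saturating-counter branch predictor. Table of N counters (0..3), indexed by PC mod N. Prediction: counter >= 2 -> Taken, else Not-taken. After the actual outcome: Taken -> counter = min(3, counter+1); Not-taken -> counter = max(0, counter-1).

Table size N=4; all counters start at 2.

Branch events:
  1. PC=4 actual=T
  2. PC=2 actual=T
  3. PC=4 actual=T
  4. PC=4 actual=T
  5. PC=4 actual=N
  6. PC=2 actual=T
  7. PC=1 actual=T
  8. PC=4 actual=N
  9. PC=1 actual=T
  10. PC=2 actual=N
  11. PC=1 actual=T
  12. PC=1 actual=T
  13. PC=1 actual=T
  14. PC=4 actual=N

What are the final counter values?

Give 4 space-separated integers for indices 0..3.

Ev 1: PC=4 idx=0 pred=T actual=T -> ctr[0]=3
Ev 2: PC=2 idx=2 pred=T actual=T -> ctr[2]=3
Ev 3: PC=4 idx=0 pred=T actual=T -> ctr[0]=3
Ev 4: PC=4 idx=0 pred=T actual=T -> ctr[0]=3
Ev 5: PC=4 idx=0 pred=T actual=N -> ctr[0]=2
Ev 6: PC=2 idx=2 pred=T actual=T -> ctr[2]=3
Ev 7: PC=1 idx=1 pred=T actual=T -> ctr[1]=3
Ev 8: PC=4 idx=0 pred=T actual=N -> ctr[0]=1
Ev 9: PC=1 idx=1 pred=T actual=T -> ctr[1]=3
Ev 10: PC=2 idx=2 pred=T actual=N -> ctr[2]=2
Ev 11: PC=1 idx=1 pred=T actual=T -> ctr[1]=3
Ev 12: PC=1 idx=1 pred=T actual=T -> ctr[1]=3
Ev 13: PC=1 idx=1 pred=T actual=T -> ctr[1]=3
Ev 14: PC=4 idx=0 pred=N actual=N -> ctr[0]=0

Answer: 0 3 2 2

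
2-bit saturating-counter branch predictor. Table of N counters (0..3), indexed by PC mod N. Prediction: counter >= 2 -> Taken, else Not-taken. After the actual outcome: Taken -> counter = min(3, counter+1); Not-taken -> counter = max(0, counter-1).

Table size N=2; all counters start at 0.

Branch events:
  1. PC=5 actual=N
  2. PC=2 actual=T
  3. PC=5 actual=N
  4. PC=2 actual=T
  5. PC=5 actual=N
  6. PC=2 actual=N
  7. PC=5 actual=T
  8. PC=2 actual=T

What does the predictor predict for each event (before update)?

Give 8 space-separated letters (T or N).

Answer: N N N N N T N N

Derivation:
Ev 1: PC=5 idx=1 pred=N actual=N -> ctr[1]=0
Ev 2: PC=2 idx=0 pred=N actual=T -> ctr[0]=1
Ev 3: PC=5 idx=1 pred=N actual=N -> ctr[1]=0
Ev 4: PC=2 idx=0 pred=N actual=T -> ctr[0]=2
Ev 5: PC=5 idx=1 pred=N actual=N -> ctr[1]=0
Ev 6: PC=2 idx=0 pred=T actual=N -> ctr[0]=1
Ev 7: PC=5 idx=1 pred=N actual=T -> ctr[1]=1
Ev 8: PC=2 idx=0 pred=N actual=T -> ctr[0]=2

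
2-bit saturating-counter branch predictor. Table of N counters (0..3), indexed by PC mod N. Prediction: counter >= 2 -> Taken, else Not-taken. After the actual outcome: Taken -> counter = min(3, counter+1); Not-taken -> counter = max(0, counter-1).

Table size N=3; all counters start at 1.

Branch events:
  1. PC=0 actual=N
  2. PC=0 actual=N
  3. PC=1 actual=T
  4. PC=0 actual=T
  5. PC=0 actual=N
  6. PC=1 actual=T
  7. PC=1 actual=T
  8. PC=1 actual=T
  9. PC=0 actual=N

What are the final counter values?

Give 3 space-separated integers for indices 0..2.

Ev 1: PC=0 idx=0 pred=N actual=N -> ctr[0]=0
Ev 2: PC=0 idx=0 pred=N actual=N -> ctr[0]=0
Ev 3: PC=1 idx=1 pred=N actual=T -> ctr[1]=2
Ev 4: PC=0 idx=0 pred=N actual=T -> ctr[0]=1
Ev 5: PC=0 idx=0 pred=N actual=N -> ctr[0]=0
Ev 6: PC=1 idx=1 pred=T actual=T -> ctr[1]=3
Ev 7: PC=1 idx=1 pred=T actual=T -> ctr[1]=3
Ev 8: PC=1 idx=1 pred=T actual=T -> ctr[1]=3
Ev 9: PC=0 idx=0 pred=N actual=N -> ctr[0]=0

Answer: 0 3 1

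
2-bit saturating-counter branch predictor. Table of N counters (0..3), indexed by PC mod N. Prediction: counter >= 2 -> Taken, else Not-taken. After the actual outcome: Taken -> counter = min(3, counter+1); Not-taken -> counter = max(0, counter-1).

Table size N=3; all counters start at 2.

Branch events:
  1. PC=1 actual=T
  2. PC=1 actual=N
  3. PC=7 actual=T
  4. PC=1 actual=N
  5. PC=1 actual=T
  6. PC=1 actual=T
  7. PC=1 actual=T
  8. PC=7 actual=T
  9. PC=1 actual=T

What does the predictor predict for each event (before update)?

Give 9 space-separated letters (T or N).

Answer: T T T T T T T T T

Derivation:
Ev 1: PC=1 idx=1 pred=T actual=T -> ctr[1]=3
Ev 2: PC=1 idx=1 pred=T actual=N -> ctr[1]=2
Ev 3: PC=7 idx=1 pred=T actual=T -> ctr[1]=3
Ev 4: PC=1 idx=1 pred=T actual=N -> ctr[1]=2
Ev 5: PC=1 idx=1 pred=T actual=T -> ctr[1]=3
Ev 6: PC=1 idx=1 pred=T actual=T -> ctr[1]=3
Ev 7: PC=1 idx=1 pred=T actual=T -> ctr[1]=3
Ev 8: PC=7 idx=1 pred=T actual=T -> ctr[1]=3
Ev 9: PC=1 idx=1 pred=T actual=T -> ctr[1]=3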